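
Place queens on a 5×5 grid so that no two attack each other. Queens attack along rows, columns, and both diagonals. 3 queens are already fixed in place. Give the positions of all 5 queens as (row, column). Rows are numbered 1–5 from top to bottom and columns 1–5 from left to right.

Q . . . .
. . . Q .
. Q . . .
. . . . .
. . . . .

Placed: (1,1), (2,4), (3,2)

(1,1) (2,4) (3,2) (4,5) (5,3)

Row 4: attacked by (1,1)→{1,4}; (2,4)→{2,4}; (3,2)→{1,2,3}. Safe: 5. Place at column 5.
Row 5: attacked by (1,1)→{1,5}; (2,4)→{1,4}; (3,2)→{2,4}; (4,5)→{4,5}. Safe: 3. Place at column 3.
Columns [1, 4, 2, 5, 3], r−c [0, -2, 1, -1, 2], r+c [2, 6, 5, 9, 8] are all distinct, so no two queens attack.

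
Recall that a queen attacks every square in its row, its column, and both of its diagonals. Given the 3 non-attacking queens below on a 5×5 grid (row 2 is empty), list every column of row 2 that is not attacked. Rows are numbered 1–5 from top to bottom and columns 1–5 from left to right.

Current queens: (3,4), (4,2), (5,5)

(3,4) attacks row 2 at column 4 and diagonals 3, 5.
(4,2) attacks row 2 at column 2 and diagonals 4.
(5,5) attacks row 2 at column 5 and diagonals 2.
Attacked columns: {2, 3, 4, 5}. Safe: {1}.

columns 1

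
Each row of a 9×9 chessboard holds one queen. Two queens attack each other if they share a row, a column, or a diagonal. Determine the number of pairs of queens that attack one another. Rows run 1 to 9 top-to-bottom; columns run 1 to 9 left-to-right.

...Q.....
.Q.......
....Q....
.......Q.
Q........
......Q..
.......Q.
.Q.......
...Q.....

5

Same column: (1,4)–(9,4) (column 4); (2,2)–(8,2) (column 2); (4,8)–(7,8) (column 8).
Same diagonal: (6,7)–(7,8) (|6−7| = |7−8| = 1); (6,7)–(9,4) (|6−9| = |7−4| = 3).
Total attacking pairs: 5.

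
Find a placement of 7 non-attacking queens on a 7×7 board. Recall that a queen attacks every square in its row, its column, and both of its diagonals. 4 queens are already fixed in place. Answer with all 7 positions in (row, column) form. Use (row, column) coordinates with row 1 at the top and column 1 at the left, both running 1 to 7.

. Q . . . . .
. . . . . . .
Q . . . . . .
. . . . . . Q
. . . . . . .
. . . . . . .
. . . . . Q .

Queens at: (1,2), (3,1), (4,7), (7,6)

(1,2) (2,4) (3,1) (4,7) (5,5) (6,3) (7,6)

Row 2: attacked by (1,2)→{1,2,3}; (3,1)→{1,2}; (4,7)→{5,7}; (7,6)→{1,6}. Safe: 4. Place at column 4.
Row 5: attacked by (1,2)→{2,6}; (2,4)→{1,4,7}; (3,1)→{1,3}; (4,7)→{6,7}; (7,6)→{4,6}. Safe: 5. Place at column 5.
Row 6: attacked by (1,2)→{2,7}; (2,4)→{4}; (3,1)→{1,4}; (4,7)→{5,7}; (5,5)→{4,5,6}; (7,6)→{5,6,7}. Safe: 3. Place at column 3.
Columns [2, 4, 1, 7, 5, 3, 6], r−c [-1, -2, 2, -3, 0, 3, 1], r+c [3, 6, 4, 11, 10, 9, 13] are all distinct, so no two queens attack.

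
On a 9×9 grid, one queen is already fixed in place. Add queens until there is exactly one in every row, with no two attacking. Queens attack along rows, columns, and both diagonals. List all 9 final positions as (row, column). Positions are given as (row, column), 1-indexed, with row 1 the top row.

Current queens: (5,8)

(1,9) (2,4) (3,2) (4,5) (5,8) (6,6) (7,1) (8,3) (9,7)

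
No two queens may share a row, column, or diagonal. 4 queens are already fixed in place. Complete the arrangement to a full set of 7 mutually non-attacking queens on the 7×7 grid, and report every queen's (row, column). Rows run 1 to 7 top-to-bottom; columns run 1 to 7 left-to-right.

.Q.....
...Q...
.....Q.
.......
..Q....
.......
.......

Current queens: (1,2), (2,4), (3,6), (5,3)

Row 4: attacked by (1,2)→{2,5}; (2,4)→{2,4,6}; (3,6)→{5,6,7}; (5,3)→{2,3,4}. Safe: 1. Place at column 1.
Row 6: attacked by (1,2)→{2,7}; (2,4)→{4}; (3,6)→{3,6}; (4,1)→{1,3}; (5,3)→{2,3,4}. Safe: 5. Place at column 5.
Row 7: attacked by (1,2)→{2}; (2,4)→{4}; (3,6)→{2,6}; (4,1)→{1,4}; (5,3)→{1,3,5}; (6,5)→{4,5,6}. Safe: 7. Place at column 7.
Columns [2, 4, 6, 1, 3, 5, 7], r−c [-1, -2, -3, 3, 2, 1, 0], r+c [3, 6, 9, 5, 8, 11, 14] are all distinct, so no two queens attack.

(1,2) (2,4) (3,6) (4,1) (5,3) (6,5) (7,7)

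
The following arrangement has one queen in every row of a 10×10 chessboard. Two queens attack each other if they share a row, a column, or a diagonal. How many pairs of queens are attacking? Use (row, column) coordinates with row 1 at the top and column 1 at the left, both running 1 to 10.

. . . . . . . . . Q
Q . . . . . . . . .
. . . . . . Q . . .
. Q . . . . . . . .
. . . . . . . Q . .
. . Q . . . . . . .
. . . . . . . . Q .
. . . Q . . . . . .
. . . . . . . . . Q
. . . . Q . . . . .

1

Same column: (1,10)–(9,10) (column 10).
Total attacking pairs: 1.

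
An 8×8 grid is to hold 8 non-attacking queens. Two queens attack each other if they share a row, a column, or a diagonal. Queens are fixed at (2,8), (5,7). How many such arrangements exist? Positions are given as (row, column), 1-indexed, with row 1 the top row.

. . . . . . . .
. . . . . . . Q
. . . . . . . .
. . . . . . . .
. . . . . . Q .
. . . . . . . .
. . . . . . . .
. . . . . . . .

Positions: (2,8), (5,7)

Branch on row 1: col 1 → 0; col 2 → 0; col 4 → 1; col 5 → 1; col 6 → 0.
Sum: 0 + 0 + 1 + 1 + 0 = 2.

2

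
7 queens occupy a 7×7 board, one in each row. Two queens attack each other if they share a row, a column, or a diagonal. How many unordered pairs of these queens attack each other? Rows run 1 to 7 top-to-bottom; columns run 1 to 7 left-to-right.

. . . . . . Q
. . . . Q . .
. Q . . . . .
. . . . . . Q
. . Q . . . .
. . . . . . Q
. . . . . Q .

7

Same column: (1,7)–(4,7) (column 7); (1,7)–(6,7) (column 7); (4,7)–(6,7) (column 7).
Same diagonal: (1,7)–(5,3) (|1−5| = |7−3| = 4); (2,5)–(4,7) (|2−4| = |5−7| = 2); (3,2)–(7,6) (|3−7| = |2−6| = 4); (6,7)–(7,6) (|6−7| = |7−6| = 1).
Total attacking pairs: 7.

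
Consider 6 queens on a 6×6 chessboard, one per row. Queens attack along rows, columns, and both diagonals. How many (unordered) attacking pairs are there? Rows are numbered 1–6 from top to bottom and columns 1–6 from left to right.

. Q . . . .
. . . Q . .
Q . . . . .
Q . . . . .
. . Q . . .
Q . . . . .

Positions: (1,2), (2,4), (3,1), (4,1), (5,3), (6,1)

4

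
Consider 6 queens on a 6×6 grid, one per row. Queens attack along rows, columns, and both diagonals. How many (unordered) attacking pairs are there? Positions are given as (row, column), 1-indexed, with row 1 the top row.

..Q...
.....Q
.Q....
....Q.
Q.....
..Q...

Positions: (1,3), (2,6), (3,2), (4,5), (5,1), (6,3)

2

Same column: (1,3)–(6,3) (column 3).
Same diagonal: (4,5)–(6,3) (|4−6| = |5−3| = 2).
Total attacking pairs: 2.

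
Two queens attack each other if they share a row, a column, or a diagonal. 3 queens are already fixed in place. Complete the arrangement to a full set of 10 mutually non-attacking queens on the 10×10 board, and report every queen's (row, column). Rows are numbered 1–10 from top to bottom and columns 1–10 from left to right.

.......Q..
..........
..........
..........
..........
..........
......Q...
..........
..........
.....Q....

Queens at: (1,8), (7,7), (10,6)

(1,8) (2,4) (3,9) (4,1) (5,3) (6,5) (7,7) (8,2) (9,10) (10,6)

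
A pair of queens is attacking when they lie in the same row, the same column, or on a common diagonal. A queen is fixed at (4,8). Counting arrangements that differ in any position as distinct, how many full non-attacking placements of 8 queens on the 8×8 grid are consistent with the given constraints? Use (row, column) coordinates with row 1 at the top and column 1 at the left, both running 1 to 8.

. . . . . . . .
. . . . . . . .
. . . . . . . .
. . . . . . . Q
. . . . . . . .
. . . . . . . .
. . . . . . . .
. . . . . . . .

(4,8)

18

Branch on row 1: col 1 → 1; col 2 → 2; col 3 → 4; col 4 → 5; col 6 → 4; col 7 → 2.
Sum: 1 + 2 + 4 + 5 + 4 + 2 = 18.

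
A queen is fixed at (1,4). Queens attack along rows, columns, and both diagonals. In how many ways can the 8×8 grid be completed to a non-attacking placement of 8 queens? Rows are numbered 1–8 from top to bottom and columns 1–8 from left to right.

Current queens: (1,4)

18

Branch on row 2: col 1 → 2; col 2 → 6; col 6 → 3; col 7 → 4; col 8 → 3.
Sum: 2 + 6 + 3 + 4 + 3 = 18.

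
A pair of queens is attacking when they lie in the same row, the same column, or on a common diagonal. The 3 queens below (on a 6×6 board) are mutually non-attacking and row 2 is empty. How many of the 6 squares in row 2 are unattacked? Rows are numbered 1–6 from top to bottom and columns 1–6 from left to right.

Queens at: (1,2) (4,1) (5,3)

(1,2) attacks row 2 at column 2 and diagonals 1, 3.
(4,1) attacks row 2 at column 1 and diagonals 3.
(5,3) attacks row 2 at column 3 and diagonals 6.
Attacked columns: {1, 2, 3, 6}. Safe: {4, 5}.

2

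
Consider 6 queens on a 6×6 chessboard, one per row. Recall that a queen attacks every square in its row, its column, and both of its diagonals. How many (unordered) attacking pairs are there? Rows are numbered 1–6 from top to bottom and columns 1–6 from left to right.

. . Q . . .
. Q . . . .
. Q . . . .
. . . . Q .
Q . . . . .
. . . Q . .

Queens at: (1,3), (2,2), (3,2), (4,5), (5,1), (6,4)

Same column: (2,2)–(3,2) (column 2).
Same diagonal: (1,3)–(2,2) (|1−2| = |3−2| = 1).
Total attacking pairs: 2.

2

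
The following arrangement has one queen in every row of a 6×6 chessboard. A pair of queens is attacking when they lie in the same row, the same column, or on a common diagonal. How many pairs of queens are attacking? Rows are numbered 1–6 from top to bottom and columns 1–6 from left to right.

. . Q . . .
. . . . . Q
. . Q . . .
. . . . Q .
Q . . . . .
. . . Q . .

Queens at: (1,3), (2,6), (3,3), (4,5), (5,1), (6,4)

2

Same column: (1,3)–(3,3) (column 3).
Same diagonal: (3,3)–(5,1) (|3−5| = |3−1| = 2).
Total attacking pairs: 2.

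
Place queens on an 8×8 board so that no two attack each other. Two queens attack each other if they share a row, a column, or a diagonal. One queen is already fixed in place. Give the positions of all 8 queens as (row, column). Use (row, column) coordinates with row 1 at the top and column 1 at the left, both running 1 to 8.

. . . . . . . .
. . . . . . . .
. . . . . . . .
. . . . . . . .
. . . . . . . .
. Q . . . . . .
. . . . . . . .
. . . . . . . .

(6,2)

Row 1: attacked by (6,2)→{2,7}. Safe: 1, 3, 4, 5, 6, 8. Place at column 8.
Row 2: attacked by (1,8)→{7,8}; (6,2)→{2,6}. Safe: 1, 3, 4, 5. Place at column 4.
Row 3: attacked by (1,8)→{6,8}; (2,4)→{3,4,5}; (6,2)→{2,5}. Safe: 1, 7. Place at column 1.
Row 4: attacked by (1,8)→{5,8}; (2,4)→{2,4,6}; (3,1)→{1,2}; (6,2)→{2,4}. Safe: 3, 7. Place at column 3.
Row 5: attacked by (1,8)→{4,8}; (2,4)→{1,4,7}; (3,1)→{1,3}; (4,3)→{2,3,4}; (6,2)→{1,2,3}. Safe: 5, 6. Place at column 6.
Row 7: attacked by (1,8)→{2,8}; (2,4)→{4}; (3,1)→{1,5}; (4,3)→{3,6}; (5,6)→{4,6,8}; (6,2)→{1,2,3}. Safe: 7. Place at column 7.
Row 8: attacked by (1,8)→{1,8}; (2,4)→{4}; (3,1)→{1,6}; (4,3)→{3,7}; (5,6)→{3,6}; (6,2)→{2,4}; (7,7)→{6,7,8}. Safe: 5. Place at column 5.
Columns [8, 4, 1, 3, 6, 2, 7, 5], r−c [-7, -2, 2, 1, -1, 4, 0, 3], r+c [9, 6, 4, 7, 11, 8, 14, 13] are all distinct, so no two queens attack.

(1,8) (2,4) (3,1) (4,3) (5,6) (6,2) (7,7) (8,5)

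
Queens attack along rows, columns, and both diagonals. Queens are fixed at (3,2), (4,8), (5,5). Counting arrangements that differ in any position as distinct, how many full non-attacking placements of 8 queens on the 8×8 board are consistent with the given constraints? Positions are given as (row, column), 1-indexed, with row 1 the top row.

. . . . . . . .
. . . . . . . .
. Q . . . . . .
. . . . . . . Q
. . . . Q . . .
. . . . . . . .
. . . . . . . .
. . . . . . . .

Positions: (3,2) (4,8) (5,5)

Branch on row 1: col 3 → 1; col 6 → 1; col 7 → 0.
Sum: 1 + 1 + 0 = 2.

2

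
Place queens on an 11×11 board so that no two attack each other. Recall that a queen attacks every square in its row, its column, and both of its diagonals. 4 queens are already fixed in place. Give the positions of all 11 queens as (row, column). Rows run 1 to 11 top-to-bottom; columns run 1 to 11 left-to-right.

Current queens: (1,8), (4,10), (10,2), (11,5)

Row 2: attacked by (1,8)→{7,8,9}; (4,10)→{8,10}; (10,2)→{2,10}; (11,5)→{5}. Safe: 1, 3, 4, 6, 11. Place at column 4.
Row 3: attacked by (1,8)→{6,8,10}; (2,4)→{3,4,5}; (4,10)→{9,10,11}; (10,2)→{2,9}; (11,5)→{5}. Safe: 1, 7. Place at column 7.
Row 5: attacked by (1,8)→{4,8}; (2,4)→{1,4,7}; (3,7)→{5,7,9}; (4,10)→{9,10,11}; (10,2)→{2,7}; (11,5)→{5,11}. Safe: 3, 6. Place at column 3.
Row 6: attacked by (1,8)→{3,8}; (2,4)→{4,8}; (3,7)→{4,7,10}; (4,10)→{8,10}; (5,3)→{2,3,4}; (10,2)→{2,6}; (11,5)→{5,10}. Safe: 1, 9, 11. Place at column 1.
Row 7: attacked by (1,8)→{2,8}; (2,4)→{4,9}; (3,7)→{3,7,11}; (4,10)→{7,10}; (5,3)→{1,3,5}; (6,1)→{1,2}; (10,2)→{2,5}; (11,5)→{1,5,9}. Safe: 6. Place at column 6.
Row 8: attacked by (1,8)→{1,8}; (2,4)→{4,10}; (3,7)→{2,7}; (4,10)→{6,10}; (5,3)→{3,6}; (6,1)→{1,3}; (7,6)→{5,6,7}; (10,2)→{2,4}; (11,5)→{2,5,8}. Safe: 9, 11. Place at column 11.
Row 9: attacked by (1,8)→{8}; (2,4)→{4,11}; (3,7)→{1,7}; (4,10)→{5,10}; (5,3)→{3,7}; (6,1)→{1,4}; (7,6)→{4,6,8}; (8,11)→{10,11}; (10,2)→{1,2,3}; (11,5)→{3,5,7}. Safe: 9. Place at column 9.
Columns [8, 4, 7, 10, 3, 1, 6, 11, 9, 2, 5], r−c [-7, -2, -4, -6, 2, 5, 1, -3, 0, 8, 6], r+c [9, 6, 10, 14, 8, 7, 13, 19, 18, 12, 16] are all distinct, so no two queens attack.

(1,8) (2,4) (3,7) (4,10) (5,3) (6,1) (7,6) (8,11) (9,9) (10,2) (11,5)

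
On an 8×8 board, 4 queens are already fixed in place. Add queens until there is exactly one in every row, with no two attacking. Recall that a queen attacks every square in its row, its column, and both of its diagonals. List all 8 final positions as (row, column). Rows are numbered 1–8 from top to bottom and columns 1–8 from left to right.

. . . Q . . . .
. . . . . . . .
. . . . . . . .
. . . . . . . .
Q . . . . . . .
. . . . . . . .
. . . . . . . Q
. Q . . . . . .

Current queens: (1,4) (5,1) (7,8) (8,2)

(1,4) (2,7) (3,5) (4,3) (5,1) (6,6) (7,8) (8,2)

Row 2: attacked by (1,4)→{3,4,5}; (5,1)→{1,4}; (7,8)→{3,8}; (8,2)→{2,8}. Safe: 6, 7. Place at column 7.
Row 3: attacked by (1,4)→{2,4,6}; (2,7)→{6,7,8}; (5,1)→{1,3}; (7,8)→{4,8}; (8,2)→{2,7}. Safe: 5. Place at column 5.
Row 4: attacked by (1,4)→{1,4,7}; (2,7)→{5,7}; (3,5)→{4,5,6}; (5,1)→{1,2}; (7,8)→{5,8}; (8,2)→{2,6}. Safe: 3. Place at column 3.
Row 6: attacked by (1,4)→{4}; (2,7)→{3,7}; (3,5)→{2,5,8}; (4,3)→{1,3,5}; (5,1)→{1,2}; (7,8)→{7,8}; (8,2)→{2,4}. Safe: 6. Place at column 6.
Columns [4, 7, 5, 3, 1, 6, 8, 2], r−c [-3, -5, -2, 1, 4, 0, -1, 6], r+c [5, 9, 8, 7, 6, 12, 15, 10] are all distinct, so no two queens attack.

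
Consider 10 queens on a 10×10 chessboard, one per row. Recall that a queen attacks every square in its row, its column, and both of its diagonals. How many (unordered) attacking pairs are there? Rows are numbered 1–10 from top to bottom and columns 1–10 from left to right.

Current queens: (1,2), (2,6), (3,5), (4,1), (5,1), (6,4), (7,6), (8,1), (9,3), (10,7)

Same column: (2,6)–(7,6) (column 6); (4,1)–(5,1) (column 1); (4,1)–(8,1) (column 1); (5,1)–(8,1) (column 1).
Same diagonal: (2,6)–(3,5) (|2−3| = |6−5| = 1); (4,1)–(10,7) (|4−10| = |1−7| = 6).
Total attacking pairs: 6.

6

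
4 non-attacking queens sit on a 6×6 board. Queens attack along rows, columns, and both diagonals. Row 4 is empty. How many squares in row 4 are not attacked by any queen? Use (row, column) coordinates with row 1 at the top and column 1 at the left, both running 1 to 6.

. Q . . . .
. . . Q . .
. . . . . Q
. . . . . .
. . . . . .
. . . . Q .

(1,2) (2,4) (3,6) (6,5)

1

(1,2) attacks row 4 at column 2 and diagonals 5.
(2,4) attacks row 4 at column 4 and diagonals 2, 6.
(3,6) attacks row 4 at column 6 and diagonals 5.
(6,5) attacks row 4 at column 5 and diagonals 3.
Attacked columns: {2, 3, 4, 5, 6}. Safe: {1}.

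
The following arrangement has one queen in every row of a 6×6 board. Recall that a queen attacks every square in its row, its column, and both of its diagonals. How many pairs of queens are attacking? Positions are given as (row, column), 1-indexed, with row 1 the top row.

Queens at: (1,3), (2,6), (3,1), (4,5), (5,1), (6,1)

Same column: (3,1)–(5,1) (column 1); (3,1)–(6,1) (column 1); (5,1)–(6,1) (column 1).
Same diagonal: (1,3)–(3,1) (|1−3| = |3−1| = 2).
Total attacking pairs: 4.

4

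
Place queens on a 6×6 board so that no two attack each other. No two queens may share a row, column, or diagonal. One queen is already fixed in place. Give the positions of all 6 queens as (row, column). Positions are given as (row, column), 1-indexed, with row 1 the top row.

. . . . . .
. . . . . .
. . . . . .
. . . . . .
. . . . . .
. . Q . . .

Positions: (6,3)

(1,4) (2,1) (3,5) (4,2) (5,6) (6,3)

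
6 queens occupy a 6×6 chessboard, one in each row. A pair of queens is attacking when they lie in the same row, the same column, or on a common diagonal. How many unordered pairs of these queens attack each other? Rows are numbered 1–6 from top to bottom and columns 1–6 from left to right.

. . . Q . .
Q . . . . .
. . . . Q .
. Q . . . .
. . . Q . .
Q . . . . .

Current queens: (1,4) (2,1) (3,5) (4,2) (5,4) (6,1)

3

Same column: (1,4)–(5,4) (column 4); (2,1)–(6,1) (column 1).
Same diagonal: (2,1)–(5,4) (|2−5| = |1−4| = 3).
Total attacking pairs: 3.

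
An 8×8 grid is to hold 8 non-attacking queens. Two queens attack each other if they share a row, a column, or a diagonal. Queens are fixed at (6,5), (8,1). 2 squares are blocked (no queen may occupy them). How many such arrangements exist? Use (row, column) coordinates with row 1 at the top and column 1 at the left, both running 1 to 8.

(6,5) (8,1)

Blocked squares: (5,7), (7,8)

1

Branch on row 1: col 2 → 0; col 3 → 1; col 4 → 0; col 6 → 0; col 7 → 0.
Sum: 0 + 1 + 0 + 0 + 0 = 1.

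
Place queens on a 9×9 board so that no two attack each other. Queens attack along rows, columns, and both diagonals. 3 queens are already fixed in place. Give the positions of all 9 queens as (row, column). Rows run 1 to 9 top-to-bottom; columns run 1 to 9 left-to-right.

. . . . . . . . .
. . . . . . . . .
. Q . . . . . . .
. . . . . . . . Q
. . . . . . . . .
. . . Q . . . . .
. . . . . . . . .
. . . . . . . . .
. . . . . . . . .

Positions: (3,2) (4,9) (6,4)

Row 1: attacked by (3,2)→{2,4}; (4,9)→{6,9}; (6,4)→{4,9}. Safe: 1, 3, 5, 7, 8. Place at column 1.
Row 2: attacked by (1,1)→{1,2}; (3,2)→{1,2,3}; (4,9)→{7,9}; (6,4)→{4,8}. Safe: 5, 6. Place at column 6.
Row 5: attacked by (1,1)→{1,5}; (2,6)→{3,6,9}; (3,2)→{2,4}; (4,9)→{8,9}; (6,4)→{3,4,5}. Safe: 7. Place at column 7.
Row 7: attacked by (1,1)→{1,7}; (2,6)→{1,6}; (3,2)→{2,6}; (4,9)→{6,9}; (5,7)→{5,7,9}; (6,4)→{3,4,5}. Safe: 8. Place at column 8.
Row 8: attacked by (1,1)→{1,8}; (2,6)→{6}; (3,2)→{2,7}; (4,9)→{5,9}; (5,7)→{4,7}; (6,4)→{2,4,6}; (7,8)→{7,8,9}. Safe: 3. Place at column 3.
Row 9: attacked by (1,1)→{1,9}; (2,6)→{6}; (3,2)→{2,8}; (4,9)→{4,9}; (5,7)→{3,7}; (6,4)→{1,4,7}; (7,8)→{6,8}; (8,3)→{2,3,4}. Safe: 5. Place at column 5.
Columns [1, 6, 2, 9, 7, 4, 8, 3, 5], r−c [0, -4, 1, -5, -2, 2, -1, 5, 4], r+c [2, 8, 5, 13, 12, 10, 15, 11, 14] are all distinct, so no two queens attack.

(1,1) (2,6) (3,2) (4,9) (5,7) (6,4) (7,8) (8,3) (9,5)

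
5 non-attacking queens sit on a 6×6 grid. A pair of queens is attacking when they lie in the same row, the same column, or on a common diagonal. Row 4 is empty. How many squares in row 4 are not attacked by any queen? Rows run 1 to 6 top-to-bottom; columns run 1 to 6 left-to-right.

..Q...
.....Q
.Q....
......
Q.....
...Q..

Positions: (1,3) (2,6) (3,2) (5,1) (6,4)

1

(1,3) attacks row 4 at column 3 and diagonals 6.
(2,6) attacks row 4 at column 6 and diagonals 4.
(3,2) attacks row 4 at column 2 and diagonals 1, 3.
(5,1) attacks row 4 at column 1 and diagonals 2.
(6,4) attacks row 4 at column 4 and diagonals 2, 6.
Attacked columns: {1, 2, 3, 4, 6}. Safe: {5}.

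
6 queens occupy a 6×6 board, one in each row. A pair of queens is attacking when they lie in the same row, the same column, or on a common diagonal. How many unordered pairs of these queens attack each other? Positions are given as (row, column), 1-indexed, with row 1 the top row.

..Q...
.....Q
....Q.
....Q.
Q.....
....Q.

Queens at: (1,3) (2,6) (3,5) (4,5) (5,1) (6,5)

5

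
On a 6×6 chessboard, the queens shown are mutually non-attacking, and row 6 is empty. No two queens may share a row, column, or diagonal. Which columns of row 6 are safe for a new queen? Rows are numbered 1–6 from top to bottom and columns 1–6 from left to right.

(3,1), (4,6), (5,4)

(3,1) attacks row 6 at column 1 and diagonals 4.
(4,6) attacks row 6 at column 6 and diagonals 4.
(5,4) attacks row 6 at column 4 and diagonals 3, 5.
Attacked columns: {1, 3, 4, 5, 6}. Safe: {2}.

columns 2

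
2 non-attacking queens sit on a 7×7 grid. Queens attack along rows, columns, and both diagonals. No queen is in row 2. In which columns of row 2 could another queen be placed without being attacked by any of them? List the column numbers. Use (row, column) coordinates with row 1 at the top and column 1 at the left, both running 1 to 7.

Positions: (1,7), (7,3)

columns 1, 2, 4, 5

(1,7) attacks row 2 at column 7 and diagonals 6.
(7,3) attacks row 2 at column 3.
Attacked columns: {3, 6, 7}. Safe: {1, 2, 4, 5}.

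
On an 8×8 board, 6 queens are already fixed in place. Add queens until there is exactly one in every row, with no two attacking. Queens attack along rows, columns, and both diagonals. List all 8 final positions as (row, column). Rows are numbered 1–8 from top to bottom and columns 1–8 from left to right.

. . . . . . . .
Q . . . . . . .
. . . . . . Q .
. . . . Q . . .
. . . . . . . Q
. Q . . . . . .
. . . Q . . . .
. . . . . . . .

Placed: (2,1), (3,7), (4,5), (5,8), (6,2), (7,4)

(1,3) (2,1) (3,7) (4,5) (5,8) (6,2) (7,4) (8,6)

Row 1: attacked by (2,1)→{1,2}; (3,7)→{5,7}; (4,5)→{2,5,8}; (5,8)→{4,8}; (6,2)→{2,7}; (7,4)→{4}. Safe: 3, 6. Place at column 3.
Row 8: attacked by (1,3)→{3}; (2,1)→{1,7}; (3,7)→{2,7}; (4,5)→{1,5}; (5,8)→{5,8}; (6,2)→{2,4}; (7,4)→{3,4,5}. Safe: 6. Place at column 6.
Columns [3, 1, 7, 5, 8, 2, 4, 6], r−c [-2, 1, -4, -1, -3, 4, 3, 2], r+c [4, 3, 10, 9, 13, 8, 11, 14] are all distinct, so no two queens attack.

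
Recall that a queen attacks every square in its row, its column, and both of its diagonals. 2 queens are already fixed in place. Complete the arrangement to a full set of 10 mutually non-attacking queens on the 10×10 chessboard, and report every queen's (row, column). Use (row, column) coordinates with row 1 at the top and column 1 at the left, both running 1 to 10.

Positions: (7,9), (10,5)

Row 1: attacked by (7,9)→{3,9}; (10,5)→{5}. Safe: 1, 2, 4, 6, 7, 8, 10. Place at column 1.
Row 2: attacked by (1,1)→{1,2}; (7,9)→{4,9}; (10,5)→{5}. Safe: 3, 6, 7, 8, 10. Place at column 8.
Row 3: attacked by (1,1)→{1,3}; (2,8)→{7,8,9}; (7,9)→{5,9}; (10,5)→{5}. Safe: 2, 4, 6, 10. Place at column 10.
Row 4: attacked by (1,1)→{1,4}; (2,8)→{6,8,10}; (3,10)→{9,10}; (7,9)→{6,9}; (10,5)→{5}. Safe: 2, 3, 7. Place at column 7.
Row 5: attacked by (1,1)→{1,5}; (2,8)→{5,8}; (3,10)→{8,10}; (4,7)→{6,7,8}; (7,9)→{7,9}; (10,5)→{5,10}. Safe: 2, 3, 4. Place at column 4.
Row 6: attacked by (1,1)→{1,6}; (2,8)→{4,8}; (3,10)→{7,10}; (4,7)→{5,7,9}; (5,4)→{3,4,5}; (7,9)→{8,9,10}; (10,5)→{1,5,9}. Safe: 2. Place at column 2.
Row 8: attacked by (1,1)→{1,8}; (2,8)→{2,8}; (3,10)→{5,10}; (4,7)→{3,7}; (5,4)→{1,4,7}; (6,2)→{2,4}; (7,9)→{8,9,10}; (10,5)→{3,5,7}. Safe: 6. Place at column 6.
Row 9: attacked by (1,1)→{1,9}; (2,8)→{1,8}; (3,10)→{4,10}; (4,7)→{2,7}; (5,4)→{4,8}; (6,2)→{2,5}; (7,9)→{7,9}; (8,6)→{5,6,7}; (10,5)→{4,5,6}. Safe: 3. Place at column 3.
Columns [1, 8, 10, 7, 4, 2, 9, 6, 3, 5], r−c [0, -6, -7, -3, 1, 4, -2, 2, 6, 5], r+c [2, 10, 13, 11, 9, 8, 16, 14, 12, 15] are all distinct, so no two queens attack.

(1,1) (2,8) (3,10) (4,7) (5,4) (6,2) (7,9) (8,6) (9,3) (10,5)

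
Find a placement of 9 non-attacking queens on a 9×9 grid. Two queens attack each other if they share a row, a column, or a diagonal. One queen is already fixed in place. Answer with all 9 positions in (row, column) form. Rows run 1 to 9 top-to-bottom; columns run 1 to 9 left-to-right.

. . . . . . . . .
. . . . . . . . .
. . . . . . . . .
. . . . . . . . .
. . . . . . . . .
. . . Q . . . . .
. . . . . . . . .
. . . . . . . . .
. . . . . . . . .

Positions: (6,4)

(1,2) (2,6) (3,3) (4,1) (5,8) (6,4) (7,9) (8,7) (9,5)

Row 1: attacked by (6,4)→{4,9}. Safe: 1, 2, 3, 5, 6, 7, 8. Place at column 2.
Row 2: attacked by (1,2)→{1,2,3}; (6,4)→{4,8}. Safe: 5, 6, 7, 9. Place at column 6.
Row 3: attacked by (1,2)→{2,4}; (2,6)→{5,6,7}; (6,4)→{1,4,7}. Safe: 3, 8, 9. Place at column 3.
Row 4: attacked by (1,2)→{2,5}; (2,6)→{4,6,8}; (3,3)→{2,3,4}; (6,4)→{2,4,6}. Safe: 1, 7, 9. Place at column 1.
Row 5: attacked by (1,2)→{2,6}; (2,6)→{3,6,9}; (3,3)→{1,3,5}; (4,1)→{1,2}; (6,4)→{3,4,5}. Safe: 7, 8. Place at column 8.
Row 7: attacked by (1,2)→{2,8}; (2,6)→{1,6}; (3,3)→{3,7}; (4,1)→{1,4}; (5,8)→{6,8}; (6,4)→{3,4,5}. Safe: 9. Place at column 9.
Row 8: attacked by (1,2)→{2,9}; (2,6)→{6}; (3,3)→{3,8}; (4,1)→{1,5}; (5,8)→{5,8}; (6,4)→{2,4,6}; (7,9)→{8,9}. Safe: 7. Place at column 7.
Row 9: attacked by (1,2)→{2}; (2,6)→{6}; (3,3)→{3,9}; (4,1)→{1,6}; (5,8)→{4,8}; (6,4)→{1,4,7}; (7,9)→{7,9}; (8,7)→{6,7,8}. Safe: 5. Place at column 5.
Columns [2, 6, 3, 1, 8, 4, 9, 7, 5], r−c [-1, -4, 0, 3, -3, 2, -2, 1, 4], r+c [3, 8, 6, 5, 13, 10, 16, 15, 14] are all distinct, so no two queens attack.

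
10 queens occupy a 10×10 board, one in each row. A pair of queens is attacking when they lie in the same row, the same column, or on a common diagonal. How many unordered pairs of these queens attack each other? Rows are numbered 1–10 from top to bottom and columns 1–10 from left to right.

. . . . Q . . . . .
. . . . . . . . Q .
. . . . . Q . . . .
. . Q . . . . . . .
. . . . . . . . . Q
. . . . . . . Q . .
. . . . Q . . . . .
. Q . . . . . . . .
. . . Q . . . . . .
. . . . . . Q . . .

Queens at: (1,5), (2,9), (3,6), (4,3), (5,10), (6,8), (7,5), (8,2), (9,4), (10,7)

1

Same column: (1,5)–(7,5) (column 5).
Total attacking pairs: 1.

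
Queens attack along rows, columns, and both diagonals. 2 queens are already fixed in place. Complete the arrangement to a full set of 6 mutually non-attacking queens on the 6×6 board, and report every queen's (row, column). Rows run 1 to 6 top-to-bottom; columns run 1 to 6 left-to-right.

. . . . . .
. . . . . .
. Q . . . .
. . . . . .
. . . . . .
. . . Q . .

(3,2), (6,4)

Row 1: attacked by (3,2)→{2,4}; (6,4)→{4}. Safe: 1, 3, 5, 6. Place at column 3.
Row 2: attacked by (1,3)→{2,3,4}; (3,2)→{1,2,3}; (6,4)→{4}. Safe: 5, 6. Place at column 6.
Row 4: attacked by (1,3)→{3,6}; (2,6)→{4,6}; (3,2)→{1,2,3}; (6,4)→{2,4,6}. Safe: 5. Place at column 5.
Row 5: attacked by (1,3)→{3}; (2,6)→{3,6}; (3,2)→{2,4}; (4,5)→{4,5,6}; (6,4)→{3,4,5}. Safe: 1. Place at column 1.
Columns [3, 6, 2, 5, 1, 4], r−c [-2, -4, 1, -1, 4, 2], r+c [4, 8, 5, 9, 6, 10] are all distinct, so no two queens attack.

(1,3) (2,6) (3,2) (4,5) (5,1) (6,4)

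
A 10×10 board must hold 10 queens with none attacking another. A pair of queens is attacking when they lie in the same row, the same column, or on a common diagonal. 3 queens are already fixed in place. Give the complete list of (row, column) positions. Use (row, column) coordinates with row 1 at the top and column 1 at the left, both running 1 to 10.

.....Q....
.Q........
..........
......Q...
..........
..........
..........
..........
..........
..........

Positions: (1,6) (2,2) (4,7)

(1,6) (2,2) (3,10) (4,7) (5,9) (6,3) (7,1) (8,4) (9,8) (10,5)

Row 3: attacked by (1,6)→{4,6,8}; (2,2)→{1,2,3}; (4,7)→{6,7,8}. Safe: 5, 9, 10. Place at column 10.
Row 5: attacked by (1,6)→{2,6,10}; (2,2)→{2,5}; (3,10)→{8,10}; (4,7)→{6,7,8}. Safe: 1, 3, 4, 9. Place at column 9.
Row 6: attacked by (1,6)→{1,6}; (2,2)→{2,6}; (3,10)→{7,10}; (4,7)→{5,7,9}; (5,9)→{8,9,10}. Safe: 3, 4. Place at column 3.
Row 7: attacked by (1,6)→{6}; (2,2)→{2,7}; (3,10)→{6,10}; (4,7)→{4,7,10}; (5,9)→{7,9}; (6,3)→{2,3,4}. Safe: 1, 5, 8. Place at column 1.
Row 8: attacked by (1,6)→{6}; (2,2)→{2,8}; (3,10)→{5,10}; (4,7)→{3,7}; (5,9)→{6,9}; (6,3)→{1,3,5}; (7,1)→{1,2}. Safe: 4. Place at column 4.
Row 9: attacked by (1,6)→{6}; (2,2)→{2,9}; (3,10)→{4,10}; (4,7)→{2,7}; (5,9)→{5,9}; (6,3)→{3,6}; (7,1)→{1,3}; (8,4)→{3,4,5}. Safe: 8. Place at column 8.
Row 10: attacked by (1,6)→{6}; (2,2)→{2,10}; (3,10)→{3,10}; (4,7)→{1,7}; (5,9)→{4,9}; (6,3)→{3,7}; (7,1)→{1,4}; (8,4)→{2,4,6}; (9,8)→{7,8,9}. Safe: 5. Place at column 5.
Columns [6, 2, 10, 7, 9, 3, 1, 4, 8, 5], r−c [-5, 0, -7, -3, -4, 3, 6, 4, 1, 5], r+c [7, 4, 13, 11, 14, 9, 8, 12, 17, 15] are all distinct, so no two queens attack.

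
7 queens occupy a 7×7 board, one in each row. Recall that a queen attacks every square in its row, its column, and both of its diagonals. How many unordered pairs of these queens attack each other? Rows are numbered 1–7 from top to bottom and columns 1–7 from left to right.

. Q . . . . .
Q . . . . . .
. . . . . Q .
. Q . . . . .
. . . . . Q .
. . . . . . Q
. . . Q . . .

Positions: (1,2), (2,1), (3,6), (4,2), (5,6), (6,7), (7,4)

Same column: (1,2)–(4,2) (column 2); (3,6)–(5,6) (column 6).
Same diagonal: (1,2)–(2,1) (|1−2| = |2−1| = 1); (1,2)–(5,6) (|1−5| = |2−6| = 4); (1,2)–(6,7) (|1−6| = |2−7| = 5); (5,6)–(6,7) (|5−6| = |6−7| = 1); (5,6)–(7,4) (|5−7| = |6−4| = 2).
Total attacking pairs: 7.

7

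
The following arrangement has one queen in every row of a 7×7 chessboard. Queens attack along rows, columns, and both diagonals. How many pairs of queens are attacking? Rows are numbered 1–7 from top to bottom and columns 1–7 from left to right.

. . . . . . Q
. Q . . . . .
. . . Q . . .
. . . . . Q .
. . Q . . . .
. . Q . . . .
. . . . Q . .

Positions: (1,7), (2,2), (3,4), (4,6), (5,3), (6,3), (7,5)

Same column: (5,3)–(6,3) (column 3).
Same diagonal: (1,7)–(5,3) (|1−5| = |7−3| = 4); (5,3)–(7,5) (|5−7| = |3−5| = 2).
Total attacking pairs: 3.

3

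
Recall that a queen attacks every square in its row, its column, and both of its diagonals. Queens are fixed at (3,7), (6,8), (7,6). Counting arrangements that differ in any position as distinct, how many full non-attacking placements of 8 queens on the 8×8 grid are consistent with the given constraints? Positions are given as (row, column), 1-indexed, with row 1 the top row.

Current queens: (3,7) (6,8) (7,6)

Branch on row 1: col 1 → 0; col 2 → 2; col 4 → 1.
Sum: 0 + 2 + 1 = 3.

3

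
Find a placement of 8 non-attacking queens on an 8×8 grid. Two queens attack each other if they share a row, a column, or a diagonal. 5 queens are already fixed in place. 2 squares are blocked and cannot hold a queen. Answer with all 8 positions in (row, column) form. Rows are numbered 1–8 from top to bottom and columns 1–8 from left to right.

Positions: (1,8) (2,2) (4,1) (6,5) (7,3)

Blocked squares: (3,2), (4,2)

(1,8) (2,2) (3,4) (4,1) (5,7) (6,5) (7,3) (8,6)

Row 3: attacked by (1,8)→{6,8}; (2,2)→{1,2,3}; (4,1)→{1,2}; (6,5)→{2,5,8}; (7,3)→{3,7}. Blocked: 2. Safe: 4. Place at column 4.
Row 5: attacked by (1,8)→{4,8}; (2,2)→{2,5}; (3,4)→{2,4,6}; (4,1)→{1,2}; (6,5)→{4,5,6}; (7,3)→{1,3,5}. Safe: 7. Place at column 7.
Row 8: attacked by (1,8)→{1,8}; (2,2)→{2,8}; (3,4)→{4}; (4,1)→{1,5}; (5,7)→{4,7}; (6,5)→{3,5,7}; (7,3)→{2,3,4}. Safe: 6. Place at column 6.
Columns [8, 2, 4, 1, 7, 5, 3, 6], r−c [-7, 0, -1, 3, -2, 1, 4, 2], r+c [9, 4, 7, 5, 12, 11, 10, 14] are all distinct, so no two queens attack.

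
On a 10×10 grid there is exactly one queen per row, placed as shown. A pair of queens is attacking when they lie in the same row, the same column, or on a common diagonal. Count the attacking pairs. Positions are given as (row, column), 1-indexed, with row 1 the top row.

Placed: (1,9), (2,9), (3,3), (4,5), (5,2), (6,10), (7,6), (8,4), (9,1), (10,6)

Same column: (1,9)–(2,9) (column 9); (7,6)–(10,6) (column 6).
Same diagonal: (1,9)–(9,1) (|1−9| = |9−1| = 8); (6,10)–(10,6) (|6−10| = |10−6| = 4); (8,4)–(10,6) (|8−10| = |4−6| = 2).
Total attacking pairs: 5.

5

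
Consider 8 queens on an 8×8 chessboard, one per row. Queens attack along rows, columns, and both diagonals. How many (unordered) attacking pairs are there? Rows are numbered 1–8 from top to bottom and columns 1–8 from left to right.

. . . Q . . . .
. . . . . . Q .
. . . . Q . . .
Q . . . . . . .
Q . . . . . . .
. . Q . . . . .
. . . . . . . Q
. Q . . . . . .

Same column: (4,1)–(5,1) (column 1).
Same diagonal: (1,4)–(4,1) (|1−4| = |4−1| = 3); (2,7)–(6,3) (|2−6| = |7−3| = 4); (4,1)–(6,3) (|4−6| = |1−3| = 2).
Total attacking pairs: 4.

4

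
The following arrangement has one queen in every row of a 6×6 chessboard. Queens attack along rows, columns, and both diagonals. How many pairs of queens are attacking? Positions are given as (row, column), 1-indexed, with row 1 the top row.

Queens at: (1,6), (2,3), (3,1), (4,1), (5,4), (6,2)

Same column: (3,1)–(4,1) (column 1).
Same diagonal: (2,3)–(4,1) (|2−4| = |3−1| = 2).
Total attacking pairs: 2.

2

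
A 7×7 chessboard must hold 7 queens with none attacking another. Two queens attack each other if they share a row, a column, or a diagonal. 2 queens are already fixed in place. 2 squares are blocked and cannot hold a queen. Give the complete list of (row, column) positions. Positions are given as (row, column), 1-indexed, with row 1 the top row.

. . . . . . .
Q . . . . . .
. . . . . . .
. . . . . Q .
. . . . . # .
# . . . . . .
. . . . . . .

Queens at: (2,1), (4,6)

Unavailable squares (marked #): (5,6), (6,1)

(1,4) (2,1) (3,3) (4,6) (5,2) (6,7) (7,5)

Row 1: attacked by (2,1)→{1,2}; (4,6)→{3,6}. Safe: 4, 5, 7. Place at column 4.
Row 3: attacked by (1,4)→{2,4,6}; (2,1)→{1,2}; (4,6)→{5,6,7}. Safe: 3. Place at column 3.
Row 5: attacked by (1,4)→{4}; (2,1)→{1,4}; (3,3)→{1,3,5}; (4,6)→{5,6,7}. Blocked: 6. Safe: 2. Place at column 2.
Row 6: attacked by (1,4)→{4}; (2,1)→{1,5}; (3,3)→{3,6}; (4,6)→{4,6}; (5,2)→{1,2,3}. Blocked: 1. Safe: 7. Place at column 7.
Row 7: attacked by (1,4)→{4}; (2,1)→{1,6}; (3,3)→{3,7}; (4,6)→{3,6}; (5,2)→{2,4}; (6,7)→{6,7}. Safe: 5. Place at column 5.
Columns [4, 1, 3, 6, 2, 7, 5], r−c [-3, 1, 0, -2, 3, -1, 2], r+c [5, 3, 6, 10, 7, 13, 12] are all distinct, so no two queens attack.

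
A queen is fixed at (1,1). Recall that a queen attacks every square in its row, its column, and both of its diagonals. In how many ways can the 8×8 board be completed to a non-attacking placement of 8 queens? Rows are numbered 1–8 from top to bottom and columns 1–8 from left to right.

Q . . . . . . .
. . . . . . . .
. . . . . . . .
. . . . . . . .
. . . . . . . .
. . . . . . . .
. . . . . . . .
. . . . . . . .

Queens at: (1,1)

Branch on row 2: col 3 → 0; col 4 → 0; col 5 → 1; col 6 → 1; col 7 → 2; col 8 → 0.
Sum: 0 + 0 + 1 + 1 + 2 + 0 = 4.

4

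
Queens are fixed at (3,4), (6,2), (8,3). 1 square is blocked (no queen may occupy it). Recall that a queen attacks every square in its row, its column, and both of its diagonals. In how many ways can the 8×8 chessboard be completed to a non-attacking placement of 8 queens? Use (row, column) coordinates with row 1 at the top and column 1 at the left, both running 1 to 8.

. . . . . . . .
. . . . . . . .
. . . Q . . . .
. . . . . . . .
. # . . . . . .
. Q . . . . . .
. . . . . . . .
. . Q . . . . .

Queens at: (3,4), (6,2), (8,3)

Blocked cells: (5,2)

3

Branch on row 1: col 1 → 1; col 5 → 2; col 8 → 0.
Sum: 1 + 2 + 0 = 3.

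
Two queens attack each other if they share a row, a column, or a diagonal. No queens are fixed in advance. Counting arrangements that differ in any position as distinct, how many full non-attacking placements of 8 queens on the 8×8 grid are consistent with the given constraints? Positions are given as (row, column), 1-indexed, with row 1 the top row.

92

Branch on row 1: col 1 → 4; col 2 → 8; col 3 → 16; col 4 → 18; col 5 → 18; col 6 → 16; col 7 → 8; col 8 → 4.
Sum: 4 + 8 + 16 + 18 + 18 + 16 + 8 + 4 = 92.
(This is the classic 8-queens count.)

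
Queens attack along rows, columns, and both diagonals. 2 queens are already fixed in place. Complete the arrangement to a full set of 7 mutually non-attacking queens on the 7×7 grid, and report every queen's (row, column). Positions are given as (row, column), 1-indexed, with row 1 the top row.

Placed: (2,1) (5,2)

Row 1: attacked by (2,1)→{1,2}; (5,2)→{2,6}. Safe: 3, 4, 5, 7. Place at column 3.
Row 3: attacked by (1,3)→{1,3,5}; (2,1)→{1,2}; (5,2)→{2,4}. Safe: 6, 7. Place at column 6.
Row 4: attacked by (1,3)→{3,6}; (2,1)→{1,3}; (3,6)→{5,6,7}; (5,2)→{1,2,3}. Safe: 4. Place at column 4.
Row 6: attacked by (1,3)→{3}; (2,1)→{1,5}; (3,6)→{3,6}; (4,4)→{2,4,6}; (5,2)→{1,2,3}. Safe: 7. Place at column 7.
Row 7: attacked by (1,3)→{3}; (2,1)→{1,6}; (3,6)→{2,6}; (4,4)→{1,4,7}; (5,2)→{2,4}; (6,7)→{6,7}. Safe: 5. Place at column 5.
Columns [3, 1, 6, 4, 2, 7, 5], r−c [-2, 1, -3, 0, 3, -1, 2], r+c [4, 3, 9, 8, 7, 13, 12] are all distinct, so no two queens attack.

(1,3) (2,1) (3,6) (4,4) (5,2) (6,7) (7,5)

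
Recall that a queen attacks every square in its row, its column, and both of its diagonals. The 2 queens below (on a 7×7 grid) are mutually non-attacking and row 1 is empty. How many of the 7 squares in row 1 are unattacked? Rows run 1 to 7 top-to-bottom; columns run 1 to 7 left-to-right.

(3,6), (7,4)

(3,6) attacks row 1 at column 6 and diagonals 4.
(7,4) attacks row 1 at column 4.
Attacked columns: {4, 6}. Safe: {1, 2, 3, 5, 7}.

5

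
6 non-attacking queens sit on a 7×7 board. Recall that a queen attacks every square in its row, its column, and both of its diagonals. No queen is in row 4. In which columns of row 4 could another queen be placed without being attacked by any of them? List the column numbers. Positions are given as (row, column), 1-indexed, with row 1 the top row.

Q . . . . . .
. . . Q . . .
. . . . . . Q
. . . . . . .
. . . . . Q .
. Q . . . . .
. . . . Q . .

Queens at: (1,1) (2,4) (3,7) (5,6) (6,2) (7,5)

columns 3

(1,1) attacks row 4 at column 1 and diagonals 4.
(2,4) attacks row 4 at column 4 and diagonals 2, 6.
(3,7) attacks row 4 at column 7 and diagonals 6.
(5,6) attacks row 4 at column 6 and diagonals 5, 7.
(6,2) attacks row 4 at column 2 and diagonals 4.
(7,5) attacks row 4 at column 5 and diagonals 2.
Attacked columns: {1, 2, 4, 5, 6, 7}. Safe: {3}.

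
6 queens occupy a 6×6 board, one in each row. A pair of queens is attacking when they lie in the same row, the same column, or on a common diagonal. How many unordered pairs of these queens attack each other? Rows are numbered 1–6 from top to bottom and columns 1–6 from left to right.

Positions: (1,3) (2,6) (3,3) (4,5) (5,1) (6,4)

2

Same column: (1,3)–(3,3) (column 3).
Same diagonal: (3,3)–(5,1) (|3−5| = |3−1| = 2).
Total attacking pairs: 2.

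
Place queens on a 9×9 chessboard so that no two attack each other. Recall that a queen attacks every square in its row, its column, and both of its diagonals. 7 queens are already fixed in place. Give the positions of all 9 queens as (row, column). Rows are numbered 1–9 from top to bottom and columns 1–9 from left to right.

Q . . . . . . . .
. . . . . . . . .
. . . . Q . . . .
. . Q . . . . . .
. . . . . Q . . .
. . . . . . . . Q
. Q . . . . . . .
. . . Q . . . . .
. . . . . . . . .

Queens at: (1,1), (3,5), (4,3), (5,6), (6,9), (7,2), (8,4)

(1,1) (2,8) (3,5) (4,3) (5,6) (6,9) (7,2) (8,4) (9,7)

Row 2: attacked by (1,1)→{1,2}; (3,5)→{4,5,6}; (4,3)→{1,3,5}; (5,6)→{3,6,9}; (6,9)→{5,9}; (7,2)→{2,7}; (8,4)→{4}. Safe: 8. Place at column 8.
Row 9: attacked by (1,1)→{1,9}; (2,8)→{1,8}; (3,5)→{5}; (4,3)→{3,8}; (5,6)→{2,6}; (6,9)→{6,9}; (7,2)→{2,4}; (8,4)→{3,4,5}. Safe: 7. Place at column 7.
Columns [1, 8, 5, 3, 6, 9, 2, 4, 7], r−c [0, -6, -2, 1, -1, -3, 5, 4, 2], r+c [2, 10, 8, 7, 11, 15, 9, 12, 16] are all distinct, so no two queens attack.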